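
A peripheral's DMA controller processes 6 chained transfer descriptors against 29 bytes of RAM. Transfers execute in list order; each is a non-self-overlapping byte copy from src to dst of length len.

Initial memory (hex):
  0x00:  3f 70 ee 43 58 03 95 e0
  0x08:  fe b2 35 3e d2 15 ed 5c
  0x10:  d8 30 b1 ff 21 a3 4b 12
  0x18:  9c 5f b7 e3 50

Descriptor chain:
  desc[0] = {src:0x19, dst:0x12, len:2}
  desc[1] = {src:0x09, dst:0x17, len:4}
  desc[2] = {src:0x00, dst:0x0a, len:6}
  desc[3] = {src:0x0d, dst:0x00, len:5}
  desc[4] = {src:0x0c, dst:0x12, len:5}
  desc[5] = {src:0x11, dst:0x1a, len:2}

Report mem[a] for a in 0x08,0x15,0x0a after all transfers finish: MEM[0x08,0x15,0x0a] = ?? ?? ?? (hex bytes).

  after D0: wrote 2B at 0x12 = 5fb7
  after D1: wrote 4B at 0x17 = b2353ed2
  after D2: wrote 6B at 0x0a = 3f70ee435803
  after D3: wrote 5B at 0x00 = 435803d830
  after D4: wrote 5B at 0x12 = ee435803d8
  after D5: wrote 2B at 0x1a = 30ee
query mem[0x08]=0xfe, mem[0x15]=0x03, mem[0x0a]=0x3f

MEM[0x08,0x15,0x0a] = fe 03 3f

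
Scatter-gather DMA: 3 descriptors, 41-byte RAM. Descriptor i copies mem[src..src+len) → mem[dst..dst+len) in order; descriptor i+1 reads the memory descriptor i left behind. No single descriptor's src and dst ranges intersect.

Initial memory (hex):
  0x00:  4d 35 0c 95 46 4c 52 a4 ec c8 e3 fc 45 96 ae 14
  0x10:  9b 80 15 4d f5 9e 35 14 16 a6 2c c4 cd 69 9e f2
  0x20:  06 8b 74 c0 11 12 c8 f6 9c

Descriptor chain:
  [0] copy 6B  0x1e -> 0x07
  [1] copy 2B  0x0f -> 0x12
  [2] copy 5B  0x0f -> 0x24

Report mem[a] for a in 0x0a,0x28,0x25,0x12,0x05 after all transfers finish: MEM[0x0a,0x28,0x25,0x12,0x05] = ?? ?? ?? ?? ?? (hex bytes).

D0: mem[0x07..0x0c] <- [9e f2 06 8b 74 c0]
D1: mem[0x12..0x13] <- [14 9b]
D2: mem[0x24..0x28] <- [14 9b 80 14 9b]
query mem[0x0a]=0x8b, mem[0x28]=0x9b, mem[0x25]=0x9b, mem[0x12]=0x14, mem[0x05]=0x4c

MEM[0x0a,0x28,0x25,0x12,0x05] = 8b 9b 9b 14 4c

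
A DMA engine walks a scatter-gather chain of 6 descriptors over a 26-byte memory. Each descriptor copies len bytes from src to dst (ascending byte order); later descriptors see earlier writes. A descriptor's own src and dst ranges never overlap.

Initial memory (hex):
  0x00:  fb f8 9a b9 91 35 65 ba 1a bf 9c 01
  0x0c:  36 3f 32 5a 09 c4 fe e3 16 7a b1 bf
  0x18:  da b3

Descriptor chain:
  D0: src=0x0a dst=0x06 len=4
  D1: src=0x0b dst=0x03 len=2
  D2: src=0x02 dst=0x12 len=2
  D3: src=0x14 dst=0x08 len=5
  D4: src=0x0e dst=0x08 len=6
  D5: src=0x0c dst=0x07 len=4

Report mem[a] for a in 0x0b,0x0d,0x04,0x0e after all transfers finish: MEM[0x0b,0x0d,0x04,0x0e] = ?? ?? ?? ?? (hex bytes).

MEM[0x0b,0x0d,0x04,0x0e] = c4 01 36 32

  after D0: wrote 4B at 0x06 = 9c01363f
  after D1: wrote 2B at 0x03 = 0136
  after D2: wrote 2B at 0x12 = 9a01
  after D3: wrote 5B at 0x08 = 167ab1bfda
  after D4: wrote 6B at 0x08 = 325a09c49a01
  after D5: wrote 4B at 0x07 = 9a01325a
query mem[0x0b]=0xc4, mem[0x0d]=0x01, mem[0x04]=0x36, mem[0x0e]=0x32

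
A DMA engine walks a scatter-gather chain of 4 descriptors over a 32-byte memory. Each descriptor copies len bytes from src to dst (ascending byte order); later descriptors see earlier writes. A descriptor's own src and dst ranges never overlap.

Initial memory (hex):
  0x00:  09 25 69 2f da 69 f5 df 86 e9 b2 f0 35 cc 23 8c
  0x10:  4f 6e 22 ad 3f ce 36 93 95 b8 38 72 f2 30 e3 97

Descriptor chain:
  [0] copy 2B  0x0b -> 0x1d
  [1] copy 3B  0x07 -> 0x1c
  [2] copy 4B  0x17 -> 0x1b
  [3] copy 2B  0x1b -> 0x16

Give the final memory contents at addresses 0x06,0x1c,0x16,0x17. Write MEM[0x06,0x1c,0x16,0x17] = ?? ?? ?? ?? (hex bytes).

  after D0: wrote 2B at 0x1d = f035
  after D1: wrote 3B at 0x1c = df86e9
  after D2: wrote 4B at 0x1b = 9395b838
  after D3: wrote 2B at 0x16 = 9395
query mem[0x06]=0xf5, mem[0x1c]=0x95, mem[0x16]=0x93, mem[0x17]=0x95

MEM[0x06,0x1c,0x16,0x17] = f5 95 93 95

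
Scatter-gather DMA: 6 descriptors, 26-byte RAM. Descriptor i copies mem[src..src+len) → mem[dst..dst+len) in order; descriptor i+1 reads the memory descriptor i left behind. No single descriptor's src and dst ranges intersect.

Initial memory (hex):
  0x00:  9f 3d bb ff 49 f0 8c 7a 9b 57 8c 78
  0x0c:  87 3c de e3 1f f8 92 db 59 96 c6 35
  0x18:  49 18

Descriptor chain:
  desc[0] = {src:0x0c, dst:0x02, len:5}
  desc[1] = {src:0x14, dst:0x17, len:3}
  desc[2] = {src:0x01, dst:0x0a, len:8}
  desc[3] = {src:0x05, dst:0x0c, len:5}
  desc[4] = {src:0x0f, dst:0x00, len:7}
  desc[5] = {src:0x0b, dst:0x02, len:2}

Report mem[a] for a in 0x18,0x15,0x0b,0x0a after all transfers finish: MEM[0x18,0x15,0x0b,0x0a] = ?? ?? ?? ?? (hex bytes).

MEM[0x18,0x15,0x0b,0x0a] = 96 96 87 3d

[0] 0x0c->0x02 len=5 : 87 3c de e3 1f
[1] 0x14->0x17 len=3 : 59 96 c6
[2] 0x01->0x0a len=8 : 3d 87 3c de e3 1f 7a 9b
[3] 0x05->0x0c len=5 : e3 1f 7a 9b 57
[4] 0x0f->0x00 len=7 : 9b 57 9b 92 db 59 96
[5] 0x0b->0x02 len=2 : 87 e3
query mem[0x18]=0x96, mem[0x15]=0x96, mem[0x0b]=0x87, mem[0x0a]=0x3d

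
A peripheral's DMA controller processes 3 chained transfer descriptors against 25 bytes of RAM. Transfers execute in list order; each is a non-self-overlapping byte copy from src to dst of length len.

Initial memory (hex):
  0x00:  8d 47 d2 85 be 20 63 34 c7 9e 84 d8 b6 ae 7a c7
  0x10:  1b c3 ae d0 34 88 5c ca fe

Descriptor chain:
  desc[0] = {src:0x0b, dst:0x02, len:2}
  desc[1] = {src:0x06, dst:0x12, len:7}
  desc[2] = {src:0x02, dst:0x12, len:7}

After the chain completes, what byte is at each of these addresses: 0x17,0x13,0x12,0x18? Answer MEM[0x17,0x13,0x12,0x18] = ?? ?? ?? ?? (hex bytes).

MEM[0x17,0x13,0x12,0x18] = 34 b6 d8 c7

[0] 0x0b->0x02 len=2 : d8 b6
[1] 0x06->0x12 len=7 : 63 34 c7 9e 84 d8 b6
[2] 0x02->0x12 len=7 : d8 b6 be 20 63 34 c7
query mem[0x17]=0x34, mem[0x13]=0xb6, mem[0x12]=0xd8, mem[0x18]=0xc7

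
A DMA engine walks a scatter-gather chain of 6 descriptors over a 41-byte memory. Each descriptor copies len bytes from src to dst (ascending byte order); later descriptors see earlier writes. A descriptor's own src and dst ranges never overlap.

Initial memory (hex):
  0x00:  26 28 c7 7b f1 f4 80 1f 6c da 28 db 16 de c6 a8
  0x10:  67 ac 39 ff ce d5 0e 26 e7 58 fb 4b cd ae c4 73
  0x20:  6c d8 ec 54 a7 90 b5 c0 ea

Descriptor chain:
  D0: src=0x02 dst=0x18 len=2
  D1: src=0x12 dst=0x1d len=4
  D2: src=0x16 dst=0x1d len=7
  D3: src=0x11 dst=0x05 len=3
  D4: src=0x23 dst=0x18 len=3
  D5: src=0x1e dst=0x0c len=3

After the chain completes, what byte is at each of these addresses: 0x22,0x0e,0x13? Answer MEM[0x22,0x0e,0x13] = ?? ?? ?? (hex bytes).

MEM[0x22,0x0e,0x13] = 4b 7b ff

#0 dst[0x18+2] := {0xc7,0x7b}
#1 dst[0x1d+4] := {0x39,0xff,0xce,0xd5}
#2 dst[0x1d+7] := {0x0e,0x26,0xc7,0x7b,0xfb,0x4b,0xcd}
#3 dst[0x05+3] := {0xac,0x39,0xff}
#4 dst[0x18+3] := {0xcd,0xa7,0x90}
#5 dst[0x0c+3] := {0x26,0xc7,0x7b}
query mem[0x22]=0x4b, mem[0x0e]=0x7b, mem[0x13]=0xff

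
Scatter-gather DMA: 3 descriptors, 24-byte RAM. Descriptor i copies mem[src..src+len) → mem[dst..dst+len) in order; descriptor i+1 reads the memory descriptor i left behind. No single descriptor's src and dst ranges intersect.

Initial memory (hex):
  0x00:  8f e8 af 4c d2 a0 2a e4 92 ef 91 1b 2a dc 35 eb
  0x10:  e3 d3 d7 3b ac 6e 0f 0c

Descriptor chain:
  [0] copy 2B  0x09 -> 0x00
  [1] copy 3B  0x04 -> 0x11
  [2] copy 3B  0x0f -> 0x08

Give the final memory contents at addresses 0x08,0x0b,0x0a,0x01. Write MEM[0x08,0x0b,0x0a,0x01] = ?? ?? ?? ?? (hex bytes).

MEM[0x08,0x0b,0x0a,0x01] = eb 1b d2 91

  after D0: wrote 2B at 0x00 = ef91
  after D1: wrote 3B at 0x11 = d2a02a
  after D2: wrote 3B at 0x08 = ebe3d2
query mem[0x08]=0xeb, mem[0x0b]=0x1b, mem[0x0a]=0xd2, mem[0x01]=0x91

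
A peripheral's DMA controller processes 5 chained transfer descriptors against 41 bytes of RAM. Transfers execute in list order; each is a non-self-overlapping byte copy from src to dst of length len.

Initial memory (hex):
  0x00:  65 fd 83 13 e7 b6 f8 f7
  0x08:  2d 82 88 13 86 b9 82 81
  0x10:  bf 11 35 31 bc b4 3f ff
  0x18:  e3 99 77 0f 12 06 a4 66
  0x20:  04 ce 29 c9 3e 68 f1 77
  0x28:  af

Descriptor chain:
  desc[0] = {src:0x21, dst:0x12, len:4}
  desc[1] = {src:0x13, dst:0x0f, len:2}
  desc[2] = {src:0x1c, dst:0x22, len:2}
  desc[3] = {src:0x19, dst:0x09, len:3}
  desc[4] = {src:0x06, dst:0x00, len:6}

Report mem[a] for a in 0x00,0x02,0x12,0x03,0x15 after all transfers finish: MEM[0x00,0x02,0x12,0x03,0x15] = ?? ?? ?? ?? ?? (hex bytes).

[0] 0x21->0x12 len=4 : ce 29 c9 3e
[1] 0x13->0x0f len=2 : 29 c9
[2] 0x1c->0x22 len=2 : 12 06
[3] 0x19->0x09 len=3 : 99 77 0f
[4] 0x06->0x00 len=6 : f8 f7 2d 99 77 0f
query mem[0x00]=0xf8, mem[0x02]=0x2d, mem[0x12]=0xce, mem[0x03]=0x99, mem[0x15]=0x3e

MEM[0x00,0x02,0x12,0x03,0x15] = f8 2d ce 99 3e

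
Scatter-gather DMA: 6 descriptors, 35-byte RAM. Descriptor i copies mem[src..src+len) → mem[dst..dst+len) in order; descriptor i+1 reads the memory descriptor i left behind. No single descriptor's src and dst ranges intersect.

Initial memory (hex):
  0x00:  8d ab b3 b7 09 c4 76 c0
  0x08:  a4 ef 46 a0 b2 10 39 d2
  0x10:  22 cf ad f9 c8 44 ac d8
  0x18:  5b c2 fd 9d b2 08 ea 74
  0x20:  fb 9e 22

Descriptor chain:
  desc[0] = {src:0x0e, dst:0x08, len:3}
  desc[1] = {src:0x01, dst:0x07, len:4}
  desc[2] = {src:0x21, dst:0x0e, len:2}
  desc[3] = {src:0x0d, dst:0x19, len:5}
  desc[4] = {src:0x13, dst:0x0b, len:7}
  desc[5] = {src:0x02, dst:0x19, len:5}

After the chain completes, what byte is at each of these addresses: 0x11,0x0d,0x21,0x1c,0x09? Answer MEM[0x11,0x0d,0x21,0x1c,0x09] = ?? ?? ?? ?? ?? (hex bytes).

MEM[0x11,0x0d,0x21,0x1c,0x09] = 10 44 9e c4 b7

  after D0: wrote 3B at 0x08 = 39d222
  after D1: wrote 4B at 0x07 = abb3b709
  after D2: wrote 2B at 0x0e = 9e22
  after D3: wrote 5B at 0x19 = 109e2222cf
  after D4: wrote 7B at 0x0b = f9c844acd85b10
  after D5: wrote 5B at 0x19 = b3b709c476
query mem[0x11]=0x10, mem[0x0d]=0x44, mem[0x21]=0x9e, mem[0x1c]=0xc4, mem[0x09]=0xb7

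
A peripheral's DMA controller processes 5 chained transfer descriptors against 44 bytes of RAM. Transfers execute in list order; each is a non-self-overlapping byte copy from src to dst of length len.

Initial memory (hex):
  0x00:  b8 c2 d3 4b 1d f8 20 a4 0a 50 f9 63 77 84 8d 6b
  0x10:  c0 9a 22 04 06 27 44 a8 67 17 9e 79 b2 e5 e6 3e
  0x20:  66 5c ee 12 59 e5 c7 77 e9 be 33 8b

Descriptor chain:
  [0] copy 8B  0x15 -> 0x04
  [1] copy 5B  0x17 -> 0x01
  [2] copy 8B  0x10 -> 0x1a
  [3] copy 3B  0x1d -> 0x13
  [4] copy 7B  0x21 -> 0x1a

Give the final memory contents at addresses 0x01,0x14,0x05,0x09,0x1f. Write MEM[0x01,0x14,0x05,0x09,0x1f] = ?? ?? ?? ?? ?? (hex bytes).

MEM[0x01,0x14,0x05,0x09,0x1f] = a8 06 79 9e c7

D0: mem[0x04..0x0b] <- [27 44 a8 67 17 9e 79 b2]
D1: mem[0x01..0x05] <- [a8 67 17 9e 79]
D2: mem[0x1a..0x21] <- [c0 9a 22 04 06 27 44 a8]
D3: mem[0x13..0x15] <- [04 06 27]
D4: mem[0x1a..0x20] <- [a8 ee 12 59 e5 c7 77]
query mem[0x01]=0xa8, mem[0x14]=0x06, mem[0x05]=0x79, mem[0x09]=0x9e, mem[0x1f]=0xc7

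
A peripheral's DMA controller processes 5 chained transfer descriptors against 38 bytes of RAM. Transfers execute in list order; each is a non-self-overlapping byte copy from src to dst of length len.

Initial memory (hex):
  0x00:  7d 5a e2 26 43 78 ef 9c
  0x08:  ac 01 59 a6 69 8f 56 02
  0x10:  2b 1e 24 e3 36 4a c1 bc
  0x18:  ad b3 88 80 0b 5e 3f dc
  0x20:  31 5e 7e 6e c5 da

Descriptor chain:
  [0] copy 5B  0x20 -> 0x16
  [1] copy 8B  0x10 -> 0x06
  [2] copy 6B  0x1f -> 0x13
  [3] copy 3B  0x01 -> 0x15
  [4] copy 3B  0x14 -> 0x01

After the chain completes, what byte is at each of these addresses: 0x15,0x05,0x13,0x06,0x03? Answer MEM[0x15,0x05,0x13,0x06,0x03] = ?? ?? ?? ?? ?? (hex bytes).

MEM[0x15,0x05,0x13,0x06,0x03] = 5a 78 dc 2b e2

D0: mem[0x16..0x1a] <- [31 5e 7e 6e c5]
D1: mem[0x06..0x0d] <- [2b 1e 24 e3 36 4a 31 5e]
D2: mem[0x13..0x18] <- [dc 31 5e 7e 6e c5]
D3: mem[0x15..0x17] <- [5a e2 26]
D4: mem[0x01..0x03] <- [31 5a e2]
query mem[0x15]=0x5a, mem[0x05]=0x78, mem[0x13]=0xdc, mem[0x06]=0x2b, mem[0x03]=0xe2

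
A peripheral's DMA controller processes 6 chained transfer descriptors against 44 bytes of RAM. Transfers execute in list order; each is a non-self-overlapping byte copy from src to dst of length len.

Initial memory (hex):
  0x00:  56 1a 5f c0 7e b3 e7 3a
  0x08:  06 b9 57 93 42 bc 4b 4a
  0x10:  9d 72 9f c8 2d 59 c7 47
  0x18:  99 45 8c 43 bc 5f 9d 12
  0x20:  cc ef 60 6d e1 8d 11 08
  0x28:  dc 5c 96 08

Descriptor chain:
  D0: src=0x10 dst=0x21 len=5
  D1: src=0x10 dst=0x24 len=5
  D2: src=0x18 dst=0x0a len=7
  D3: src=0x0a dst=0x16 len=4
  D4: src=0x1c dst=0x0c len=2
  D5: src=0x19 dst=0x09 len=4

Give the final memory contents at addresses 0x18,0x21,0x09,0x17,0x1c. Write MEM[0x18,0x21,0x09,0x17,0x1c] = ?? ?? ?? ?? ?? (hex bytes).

MEM[0x18,0x21,0x09,0x17,0x1c] = 8c 9d 43 45 bc

[0] 0x10->0x21 len=5 : 9d 72 9f c8 2d
[1] 0x10->0x24 len=5 : 9d 72 9f c8 2d
[2] 0x18->0x0a len=7 : 99 45 8c 43 bc 5f 9d
[3] 0x0a->0x16 len=4 : 99 45 8c 43
[4] 0x1c->0x0c len=2 : bc 5f
[5] 0x19->0x09 len=4 : 43 8c 43 bc
query mem[0x18]=0x8c, mem[0x21]=0x9d, mem[0x09]=0x43, mem[0x17]=0x45, mem[0x1c]=0xbc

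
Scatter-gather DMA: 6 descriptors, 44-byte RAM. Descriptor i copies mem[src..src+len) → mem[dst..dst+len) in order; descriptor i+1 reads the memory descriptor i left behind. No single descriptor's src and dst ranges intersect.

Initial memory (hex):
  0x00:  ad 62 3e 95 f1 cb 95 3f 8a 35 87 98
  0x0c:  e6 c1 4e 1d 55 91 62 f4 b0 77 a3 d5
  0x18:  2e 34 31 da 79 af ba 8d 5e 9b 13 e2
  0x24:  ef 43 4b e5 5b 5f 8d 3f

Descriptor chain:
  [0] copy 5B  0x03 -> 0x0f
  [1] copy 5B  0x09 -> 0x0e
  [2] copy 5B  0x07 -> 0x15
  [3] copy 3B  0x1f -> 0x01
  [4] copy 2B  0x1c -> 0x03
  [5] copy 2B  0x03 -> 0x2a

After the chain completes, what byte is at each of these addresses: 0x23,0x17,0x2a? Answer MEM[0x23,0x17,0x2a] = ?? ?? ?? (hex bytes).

  after D0: wrote 5B at 0x0f = 95f1cb953f
  after D1: wrote 5B at 0x0e = 358798e6c1
  after D2: wrote 5B at 0x15 = 3f8a358798
  after D3: wrote 3B at 0x01 = 8d5e9b
  after D4: wrote 2B at 0x03 = 79af
  after D5: wrote 2B at 0x2a = 79af
query mem[0x23]=0xe2, mem[0x17]=0x35, mem[0x2a]=0x79

MEM[0x23,0x17,0x2a] = e2 35 79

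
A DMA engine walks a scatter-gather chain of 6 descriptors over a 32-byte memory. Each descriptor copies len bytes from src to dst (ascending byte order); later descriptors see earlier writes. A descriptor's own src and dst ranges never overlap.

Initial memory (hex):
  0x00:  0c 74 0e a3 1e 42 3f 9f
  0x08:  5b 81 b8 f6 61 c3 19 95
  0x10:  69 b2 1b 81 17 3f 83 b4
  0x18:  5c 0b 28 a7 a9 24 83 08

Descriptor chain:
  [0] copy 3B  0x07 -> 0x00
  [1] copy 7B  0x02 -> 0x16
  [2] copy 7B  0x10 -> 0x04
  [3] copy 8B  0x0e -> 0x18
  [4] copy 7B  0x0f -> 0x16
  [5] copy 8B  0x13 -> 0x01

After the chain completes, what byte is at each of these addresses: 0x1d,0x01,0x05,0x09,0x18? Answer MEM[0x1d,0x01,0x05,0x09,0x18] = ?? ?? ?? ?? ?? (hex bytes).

MEM[0x1d,0x01,0x05,0x09,0x18] = 81 81 69 3f b2

[0] 0x07->0x00 len=3 : 9f 5b 81
[1] 0x02->0x16 len=7 : 81 a3 1e 42 3f 9f 5b
[2] 0x10->0x04 len=7 : 69 b2 1b 81 17 3f 81
[3] 0x0e->0x18 len=8 : 19 95 69 b2 1b 81 17 3f
[4] 0x0f->0x16 len=7 : 95 69 b2 1b 81 17 3f
[5] 0x13->0x01 len=8 : 81 17 3f 95 69 b2 1b 81
query mem[0x1d]=0x81, mem[0x01]=0x81, mem[0x05]=0x69, mem[0x09]=0x3f, mem[0x18]=0xb2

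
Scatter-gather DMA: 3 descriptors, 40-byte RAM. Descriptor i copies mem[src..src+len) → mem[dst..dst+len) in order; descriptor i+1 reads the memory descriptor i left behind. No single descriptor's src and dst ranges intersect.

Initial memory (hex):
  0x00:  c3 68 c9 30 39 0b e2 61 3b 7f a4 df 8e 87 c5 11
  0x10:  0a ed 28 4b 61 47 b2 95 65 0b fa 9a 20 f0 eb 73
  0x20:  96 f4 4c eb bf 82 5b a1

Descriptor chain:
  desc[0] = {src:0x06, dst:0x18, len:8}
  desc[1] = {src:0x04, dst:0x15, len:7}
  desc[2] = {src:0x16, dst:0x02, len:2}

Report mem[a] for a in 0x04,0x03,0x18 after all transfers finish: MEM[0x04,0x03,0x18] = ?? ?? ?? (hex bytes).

D0: mem[0x18..0x1f] <- [e2 61 3b 7f a4 df 8e 87]
D1: mem[0x15..0x1b] <- [39 0b e2 61 3b 7f a4]
D2: mem[0x02..0x03] <- [0b e2]
query mem[0x04]=0x39, mem[0x03]=0xe2, mem[0x18]=0x61

MEM[0x04,0x03,0x18] = 39 e2 61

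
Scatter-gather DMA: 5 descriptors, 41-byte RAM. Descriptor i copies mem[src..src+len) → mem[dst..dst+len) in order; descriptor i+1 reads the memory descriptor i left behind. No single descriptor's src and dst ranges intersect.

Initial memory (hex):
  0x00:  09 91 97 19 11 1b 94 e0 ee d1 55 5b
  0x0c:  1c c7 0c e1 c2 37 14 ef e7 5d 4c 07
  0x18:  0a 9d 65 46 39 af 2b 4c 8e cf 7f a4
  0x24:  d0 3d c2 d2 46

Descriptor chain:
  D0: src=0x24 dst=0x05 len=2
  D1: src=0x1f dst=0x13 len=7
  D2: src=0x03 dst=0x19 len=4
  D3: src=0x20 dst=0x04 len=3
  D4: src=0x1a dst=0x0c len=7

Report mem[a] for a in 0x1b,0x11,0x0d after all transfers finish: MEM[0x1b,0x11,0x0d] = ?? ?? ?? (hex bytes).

  after D0: wrote 2B at 0x05 = d03d
  after D1: wrote 7B at 0x13 = 4c8ecf7fa4d03d
  after D2: wrote 4B at 0x19 = 1911d03d
  after D3: wrote 3B at 0x04 = 8ecf7f
  after D4: wrote 7B at 0x0c = 11d03daf2b4c8e
query mem[0x1b]=0xd0, mem[0x11]=0x4c, mem[0x0d]=0xd0

MEM[0x1b,0x11,0x0d] = d0 4c d0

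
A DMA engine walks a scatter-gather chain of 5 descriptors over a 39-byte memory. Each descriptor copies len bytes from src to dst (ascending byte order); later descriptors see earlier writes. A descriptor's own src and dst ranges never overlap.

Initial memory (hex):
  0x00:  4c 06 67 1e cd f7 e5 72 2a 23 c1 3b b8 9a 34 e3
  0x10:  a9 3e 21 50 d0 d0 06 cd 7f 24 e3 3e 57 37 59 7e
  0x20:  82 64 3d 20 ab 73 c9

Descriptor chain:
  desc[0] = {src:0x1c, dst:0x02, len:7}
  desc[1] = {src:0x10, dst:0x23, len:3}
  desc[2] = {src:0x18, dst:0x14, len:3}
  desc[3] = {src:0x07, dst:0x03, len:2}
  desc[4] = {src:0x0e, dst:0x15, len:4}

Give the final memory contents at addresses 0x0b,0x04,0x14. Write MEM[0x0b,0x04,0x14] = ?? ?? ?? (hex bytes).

[0] 0x1c->0x02 len=7 : 57 37 59 7e 82 64 3d
[1] 0x10->0x23 len=3 : a9 3e 21
[2] 0x18->0x14 len=3 : 7f 24 e3
[3] 0x07->0x03 len=2 : 64 3d
[4] 0x0e->0x15 len=4 : 34 e3 a9 3e
query mem[0x0b]=0x3b, mem[0x04]=0x3d, mem[0x14]=0x7f

MEM[0x0b,0x04,0x14] = 3b 3d 7f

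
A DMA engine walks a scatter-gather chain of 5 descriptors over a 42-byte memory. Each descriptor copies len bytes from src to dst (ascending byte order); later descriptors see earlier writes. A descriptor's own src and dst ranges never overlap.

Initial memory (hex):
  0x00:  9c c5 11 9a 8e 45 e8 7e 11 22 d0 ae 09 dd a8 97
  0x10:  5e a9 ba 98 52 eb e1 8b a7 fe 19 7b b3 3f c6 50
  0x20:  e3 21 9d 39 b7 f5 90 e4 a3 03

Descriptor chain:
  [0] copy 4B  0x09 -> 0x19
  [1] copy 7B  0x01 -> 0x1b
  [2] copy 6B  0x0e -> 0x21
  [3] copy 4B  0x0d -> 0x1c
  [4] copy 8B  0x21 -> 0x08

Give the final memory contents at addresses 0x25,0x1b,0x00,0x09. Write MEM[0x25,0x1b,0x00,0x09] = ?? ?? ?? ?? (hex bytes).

MEM[0x25,0x1b,0x00,0x09] = ba c5 9c 97

[0] 0x09->0x19 len=4 : 22 d0 ae 09
[1] 0x01->0x1b len=7 : c5 11 9a 8e 45 e8 7e
[2] 0x0e->0x21 len=6 : a8 97 5e a9 ba 98
[3] 0x0d->0x1c len=4 : dd a8 97 5e
[4] 0x21->0x08 len=8 : a8 97 5e a9 ba 98 e4 a3
query mem[0x25]=0xba, mem[0x1b]=0xc5, mem[0x00]=0x9c, mem[0x09]=0x97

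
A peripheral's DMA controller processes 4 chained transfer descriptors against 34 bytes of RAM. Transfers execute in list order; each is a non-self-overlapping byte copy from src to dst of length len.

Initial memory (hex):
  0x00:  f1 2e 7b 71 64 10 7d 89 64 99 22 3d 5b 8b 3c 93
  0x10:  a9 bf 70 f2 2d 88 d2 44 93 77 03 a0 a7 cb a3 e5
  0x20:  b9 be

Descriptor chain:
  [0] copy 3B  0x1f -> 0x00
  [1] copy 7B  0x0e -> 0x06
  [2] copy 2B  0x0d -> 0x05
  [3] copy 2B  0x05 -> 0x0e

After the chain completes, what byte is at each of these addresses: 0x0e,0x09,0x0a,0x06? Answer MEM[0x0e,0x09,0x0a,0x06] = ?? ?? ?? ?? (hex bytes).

#0 dst[0x00+3] := {0xe5,0xb9,0xbe}
#1 dst[0x06+7] := {0x3c,0x93,0xa9,0xbf,0x70,0xf2,0x2d}
#2 dst[0x05+2] := {0x8b,0x3c}
#3 dst[0x0e+2] := {0x8b,0x3c}
query mem[0x0e]=0x8b, mem[0x09]=0xbf, mem[0x0a]=0x70, mem[0x06]=0x3c

MEM[0x0e,0x09,0x0a,0x06] = 8b bf 70 3c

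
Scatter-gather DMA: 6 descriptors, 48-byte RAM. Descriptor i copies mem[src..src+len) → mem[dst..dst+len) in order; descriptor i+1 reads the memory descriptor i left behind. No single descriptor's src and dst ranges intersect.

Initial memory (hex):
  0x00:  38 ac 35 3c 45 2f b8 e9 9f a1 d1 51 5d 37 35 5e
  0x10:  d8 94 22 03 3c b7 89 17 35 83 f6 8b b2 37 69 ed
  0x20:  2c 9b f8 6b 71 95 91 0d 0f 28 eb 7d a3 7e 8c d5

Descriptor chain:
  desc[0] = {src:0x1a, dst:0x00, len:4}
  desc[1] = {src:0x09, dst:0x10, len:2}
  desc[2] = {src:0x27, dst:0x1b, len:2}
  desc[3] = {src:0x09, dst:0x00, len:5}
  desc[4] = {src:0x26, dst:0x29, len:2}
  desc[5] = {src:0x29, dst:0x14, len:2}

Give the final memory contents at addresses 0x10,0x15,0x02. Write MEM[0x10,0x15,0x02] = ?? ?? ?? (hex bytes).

MEM[0x10,0x15,0x02] = a1 0d 51

D0: mem[0x00..0x03] <- [f6 8b b2 37]
D1: mem[0x10..0x11] <- [a1 d1]
D2: mem[0x1b..0x1c] <- [0d 0f]
D3: mem[0x00..0x04] <- [a1 d1 51 5d 37]
D4: mem[0x29..0x2a] <- [91 0d]
D5: mem[0x14..0x15] <- [91 0d]
query mem[0x10]=0xa1, mem[0x15]=0x0d, mem[0x02]=0x51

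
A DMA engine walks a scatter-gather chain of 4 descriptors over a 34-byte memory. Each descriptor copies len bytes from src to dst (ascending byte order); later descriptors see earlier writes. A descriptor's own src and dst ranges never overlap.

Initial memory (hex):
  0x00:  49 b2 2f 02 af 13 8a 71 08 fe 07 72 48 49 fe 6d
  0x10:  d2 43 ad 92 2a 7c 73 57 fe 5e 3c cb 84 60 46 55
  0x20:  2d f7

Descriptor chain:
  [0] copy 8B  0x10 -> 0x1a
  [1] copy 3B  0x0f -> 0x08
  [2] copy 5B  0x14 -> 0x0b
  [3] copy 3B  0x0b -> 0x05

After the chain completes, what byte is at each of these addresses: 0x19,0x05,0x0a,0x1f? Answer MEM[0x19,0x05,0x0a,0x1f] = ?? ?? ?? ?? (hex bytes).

MEM[0x19,0x05,0x0a,0x1f] = 5e 2a 43 7c

[0] 0x10->0x1a len=8 : d2 43 ad 92 2a 7c 73 57
[1] 0x0f->0x08 len=3 : 6d d2 43
[2] 0x14->0x0b len=5 : 2a 7c 73 57 fe
[3] 0x0b->0x05 len=3 : 2a 7c 73
query mem[0x19]=0x5e, mem[0x05]=0x2a, mem[0x0a]=0x43, mem[0x1f]=0x7c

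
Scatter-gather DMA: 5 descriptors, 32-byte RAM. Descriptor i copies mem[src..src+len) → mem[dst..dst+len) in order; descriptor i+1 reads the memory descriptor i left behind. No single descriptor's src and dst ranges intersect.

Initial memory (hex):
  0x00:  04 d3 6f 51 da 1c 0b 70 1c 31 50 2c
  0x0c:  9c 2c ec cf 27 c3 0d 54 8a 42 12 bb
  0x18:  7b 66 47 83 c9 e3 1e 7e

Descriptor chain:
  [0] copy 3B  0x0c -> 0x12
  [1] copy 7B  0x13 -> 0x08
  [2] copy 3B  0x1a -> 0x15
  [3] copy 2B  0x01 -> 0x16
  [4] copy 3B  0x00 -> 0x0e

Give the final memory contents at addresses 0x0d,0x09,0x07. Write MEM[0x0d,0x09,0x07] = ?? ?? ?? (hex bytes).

  after D0: wrote 3B at 0x12 = 9c2cec
  after D1: wrote 7B at 0x08 = 2cec4212bb7b66
  after D2: wrote 3B at 0x15 = 4783c9
  after D3: wrote 2B at 0x16 = d36f
  after D4: wrote 3B at 0x0e = 04d36f
query mem[0x0d]=0x7b, mem[0x09]=0xec, mem[0x07]=0x70

MEM[0x0d,0x09,0x07] = 7b ec 70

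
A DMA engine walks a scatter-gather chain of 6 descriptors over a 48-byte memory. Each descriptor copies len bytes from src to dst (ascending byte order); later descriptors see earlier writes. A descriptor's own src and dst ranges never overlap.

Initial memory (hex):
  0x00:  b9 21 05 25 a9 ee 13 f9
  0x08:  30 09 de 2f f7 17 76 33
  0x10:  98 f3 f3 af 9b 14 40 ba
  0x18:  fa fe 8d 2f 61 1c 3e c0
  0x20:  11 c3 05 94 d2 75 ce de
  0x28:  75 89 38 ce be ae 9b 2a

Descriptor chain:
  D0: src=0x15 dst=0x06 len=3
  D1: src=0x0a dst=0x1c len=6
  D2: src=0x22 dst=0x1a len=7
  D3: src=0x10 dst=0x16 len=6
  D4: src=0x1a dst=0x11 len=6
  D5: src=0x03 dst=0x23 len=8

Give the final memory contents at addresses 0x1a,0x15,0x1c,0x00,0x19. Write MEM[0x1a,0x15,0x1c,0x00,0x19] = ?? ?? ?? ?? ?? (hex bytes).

MEM[0x1a,0x15,0x1c,0x00,0x19] = 9b ce d2 b9 af

  after D0: wrote 3B at 0x06 = 1440ba
  after D1: wrote 6B at 0x1c = de2ff7177633
  after D2: wrote 7B at 0x1a = 0594d275cede75
  after D3: wrote 6B at 0x16 = 98f3f3af9b14
  after D4: wrote 6B at 0x11 = 9b14d275cede
  after D5: wrote 8B at 0x23 = 25a9ee1440ba09de
query mem[0x1a]=0x9b, mem[0x15]=0xce, mem[0x1c]=0xd2, mem[0x00]=0xb9, mem[0x19]=0xaf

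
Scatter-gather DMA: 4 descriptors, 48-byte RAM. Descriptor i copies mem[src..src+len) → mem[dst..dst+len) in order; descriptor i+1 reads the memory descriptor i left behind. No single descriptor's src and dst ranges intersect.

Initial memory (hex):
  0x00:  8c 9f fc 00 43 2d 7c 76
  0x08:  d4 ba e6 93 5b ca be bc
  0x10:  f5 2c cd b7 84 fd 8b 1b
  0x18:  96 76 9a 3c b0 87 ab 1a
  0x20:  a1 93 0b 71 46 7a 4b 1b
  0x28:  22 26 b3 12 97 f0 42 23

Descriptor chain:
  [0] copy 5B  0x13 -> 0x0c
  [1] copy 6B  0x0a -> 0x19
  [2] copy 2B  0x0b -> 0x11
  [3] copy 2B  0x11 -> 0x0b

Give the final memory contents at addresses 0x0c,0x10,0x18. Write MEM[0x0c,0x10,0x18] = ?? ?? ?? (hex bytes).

  after D0: wrote 5B at 0x0c = b784fd8b1b
  after D1: wrote 6B at 0x19 = e693b784fd8b
  after D2: wrote 2B at 0x11 = 93b7
  after D3: wrote 2B at 0x0b = 93b7
query mem[0x0c]=0xb7, mem[0x10]=0x1b, mem[0x18]=0x96

MEM[0x0c,0x10,0x18] = b7 1b 96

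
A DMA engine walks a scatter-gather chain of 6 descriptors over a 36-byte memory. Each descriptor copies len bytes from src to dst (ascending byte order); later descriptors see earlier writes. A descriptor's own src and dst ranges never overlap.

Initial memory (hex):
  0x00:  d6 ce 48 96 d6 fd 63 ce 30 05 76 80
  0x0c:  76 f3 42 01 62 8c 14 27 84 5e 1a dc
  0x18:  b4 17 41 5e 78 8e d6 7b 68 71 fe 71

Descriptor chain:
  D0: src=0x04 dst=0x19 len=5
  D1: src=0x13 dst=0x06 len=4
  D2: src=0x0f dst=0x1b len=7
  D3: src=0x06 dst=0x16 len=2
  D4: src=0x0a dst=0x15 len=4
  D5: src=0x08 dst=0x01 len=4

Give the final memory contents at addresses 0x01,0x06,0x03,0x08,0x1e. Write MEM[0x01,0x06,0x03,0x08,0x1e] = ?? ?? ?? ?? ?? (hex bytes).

  after D0: wrote 5B at 0x19 = d6fd63ce30
  after D1: wrote 4B at 0x06 = 27845e1a
  after D2: wrote 7B at 0x1b = 01628c1427845e
  after D3: wrote 2B at 0x16 = 2784
  after D4: wrote 4B at 0x15 = 768076f3
  after D5: wrote 4B at 0x01 = 5e1a7680
query mem[0x01]=0x5e, mem[0x06]=0x27, mem[0x03]=0x76, mem[0x08]=0x5e, mem[0x1e]=0x14

MEM[0x01,0x06,0x03,0x08,0x1e] = 5e 27 76 5e 14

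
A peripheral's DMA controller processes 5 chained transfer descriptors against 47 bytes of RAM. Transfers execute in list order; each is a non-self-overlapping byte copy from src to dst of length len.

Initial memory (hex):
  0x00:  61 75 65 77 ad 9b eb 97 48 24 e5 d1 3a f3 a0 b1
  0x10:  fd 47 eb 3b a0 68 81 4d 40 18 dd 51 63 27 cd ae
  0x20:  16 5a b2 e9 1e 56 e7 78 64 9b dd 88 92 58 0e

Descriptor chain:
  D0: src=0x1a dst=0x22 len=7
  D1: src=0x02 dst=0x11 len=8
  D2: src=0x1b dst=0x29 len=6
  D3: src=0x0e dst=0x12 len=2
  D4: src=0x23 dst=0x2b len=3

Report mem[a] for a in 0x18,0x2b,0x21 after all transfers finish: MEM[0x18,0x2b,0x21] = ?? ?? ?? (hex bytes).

MEM[0x18,0x2b,0x21] = 24 51 5a

#0 dst[0x22+7] := {0xdd,0x51,0x63,0x27,0xcd,0xae,0x16}
#1 dst[0x11+8] := {0x65,0x77,0xad,0x9b,0xeb,0x97,0x48,0x24}
#2 dst[0x29+6] := {0x51,0x63,0x27,0xcd,0xae,0x16}
#3 dst[0x12+2] := {0xa0,0xb1}
#4 dst[0x2b+3] := {0x51,0x63,0x27}
query mem[0x18]=0x24, mem[0x2b]=0x51, mem[0x21]=0x5a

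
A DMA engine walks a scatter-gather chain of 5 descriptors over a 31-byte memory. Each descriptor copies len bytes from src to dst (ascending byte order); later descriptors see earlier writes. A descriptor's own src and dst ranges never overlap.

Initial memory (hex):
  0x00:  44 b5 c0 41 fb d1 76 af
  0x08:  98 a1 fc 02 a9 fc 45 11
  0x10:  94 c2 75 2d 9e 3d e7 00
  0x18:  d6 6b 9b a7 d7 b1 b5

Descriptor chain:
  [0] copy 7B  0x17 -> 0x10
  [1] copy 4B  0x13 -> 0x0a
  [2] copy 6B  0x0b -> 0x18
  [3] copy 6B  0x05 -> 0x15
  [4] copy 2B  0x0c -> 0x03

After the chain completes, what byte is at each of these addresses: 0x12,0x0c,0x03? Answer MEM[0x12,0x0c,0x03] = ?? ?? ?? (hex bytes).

  after D0: wrote 7B at 0x10 = 00d66b9ba7d7b1
  after D1: wrote 4B at 0x0a = 9ba7d7b1
  after D2: wrote 6B at 0x18 = a7d7b1451100
  after D3: wrote 6B at 0x15 = d176af98a19b
  after D4: wrote 2B at 0x03 = d7b1
query mem[0x12]=0x6b, mem[0x0c]=0xd7, mem[0x03]=0xd7

MEM[0x12,0x0c,0x03] = 6b d7 d7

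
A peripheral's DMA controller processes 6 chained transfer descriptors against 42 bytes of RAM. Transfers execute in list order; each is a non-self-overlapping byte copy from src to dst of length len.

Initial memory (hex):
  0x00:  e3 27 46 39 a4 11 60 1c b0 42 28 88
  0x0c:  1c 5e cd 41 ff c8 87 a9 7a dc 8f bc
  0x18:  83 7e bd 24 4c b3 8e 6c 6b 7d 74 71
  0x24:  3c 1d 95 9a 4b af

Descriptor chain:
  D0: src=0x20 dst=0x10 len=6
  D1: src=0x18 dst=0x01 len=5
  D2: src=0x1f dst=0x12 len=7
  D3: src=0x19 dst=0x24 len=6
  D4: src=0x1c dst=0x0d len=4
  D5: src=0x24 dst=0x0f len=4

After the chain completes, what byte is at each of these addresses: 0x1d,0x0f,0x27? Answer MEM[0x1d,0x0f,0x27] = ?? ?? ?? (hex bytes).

MEM[0x1d,0x0f,0x27] = b3 7e 4c

  after D0: wrote 6B at 0x10 = 6b7d74713c1d
  after D1: wrote 5B at 0x01 = 837ebd244c
  after D2: wrote 7B at 0x12 = 6c6b7d74713c1d
  after D3: wrote 6B at 0x24 = 7ebd244cb38e
  after D4: wrote 4B at 0x0d = 4cb38e6c
  after D5: wrote 4B at 0x0f = 7ebd244c
query mem[0x1d]=0xb3, mem[0x0f]=0x7e, mem[0x27]=0x4c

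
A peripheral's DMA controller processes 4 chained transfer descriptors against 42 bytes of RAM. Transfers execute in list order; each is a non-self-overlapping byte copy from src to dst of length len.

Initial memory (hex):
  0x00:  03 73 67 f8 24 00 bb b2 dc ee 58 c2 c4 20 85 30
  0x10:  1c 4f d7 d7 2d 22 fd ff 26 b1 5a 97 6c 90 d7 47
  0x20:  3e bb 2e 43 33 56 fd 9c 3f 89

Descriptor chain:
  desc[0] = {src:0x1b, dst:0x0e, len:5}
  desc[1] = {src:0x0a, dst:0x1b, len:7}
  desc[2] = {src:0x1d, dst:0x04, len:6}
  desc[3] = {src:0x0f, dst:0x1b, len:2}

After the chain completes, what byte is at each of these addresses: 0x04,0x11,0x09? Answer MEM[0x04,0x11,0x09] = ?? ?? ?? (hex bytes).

MEM[0x04,0x11,0x09] = c4 d7 2e

D0: mem[0x0e..0x12] <- [97 6c 90 d7 47]
D1: mem[0x1b..0x21] <- [58 c2 c4 20 97 6c 90]
D2: mem[0x04..0x09] <- [c4 20 97 6c 90 2e]
D3: mem[0x1b..0x1c] <- [6c 90]
query mem[0x04]=0xc4, mem[0x11]=0xd7, mem[0x09]=0x2e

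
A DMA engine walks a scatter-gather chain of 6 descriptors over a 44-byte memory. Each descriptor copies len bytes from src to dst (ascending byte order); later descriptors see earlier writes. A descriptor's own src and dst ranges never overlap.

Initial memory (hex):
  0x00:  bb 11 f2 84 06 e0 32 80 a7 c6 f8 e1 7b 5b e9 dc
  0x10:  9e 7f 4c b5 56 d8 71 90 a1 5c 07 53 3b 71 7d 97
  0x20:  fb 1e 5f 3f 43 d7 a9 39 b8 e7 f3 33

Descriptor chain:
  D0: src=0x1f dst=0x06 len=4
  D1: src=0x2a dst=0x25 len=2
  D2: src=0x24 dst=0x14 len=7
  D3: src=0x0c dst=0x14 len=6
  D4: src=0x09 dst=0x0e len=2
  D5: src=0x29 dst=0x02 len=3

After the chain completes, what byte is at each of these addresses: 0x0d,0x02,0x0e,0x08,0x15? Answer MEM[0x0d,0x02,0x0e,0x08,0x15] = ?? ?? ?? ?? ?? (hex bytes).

  after D0: wrote 4B at 0x06 = 97fb1e5f
  after D1: wrote 2B at 0x25 = f333
  after D2: wrote 7B at 0x14 = 43f33339b8e7f3
  after D3: wrote 6B at 0x14 = 7b5be9dc9e7f
  after D4: wrote 2B at 0x0e = 5ff8
  after D5: wrote 3B at 0x02 = e7f333
query mem[0x0d]=0x5b, mem[0x02]=0xe7, mem[0x0e]=0x5f, mem[0x08]=0x1e, mem[0x15]=0x5b

MEM[0x0d,0x02,0x0e,0x08,0x15] = 5b e7 5f 1e 5b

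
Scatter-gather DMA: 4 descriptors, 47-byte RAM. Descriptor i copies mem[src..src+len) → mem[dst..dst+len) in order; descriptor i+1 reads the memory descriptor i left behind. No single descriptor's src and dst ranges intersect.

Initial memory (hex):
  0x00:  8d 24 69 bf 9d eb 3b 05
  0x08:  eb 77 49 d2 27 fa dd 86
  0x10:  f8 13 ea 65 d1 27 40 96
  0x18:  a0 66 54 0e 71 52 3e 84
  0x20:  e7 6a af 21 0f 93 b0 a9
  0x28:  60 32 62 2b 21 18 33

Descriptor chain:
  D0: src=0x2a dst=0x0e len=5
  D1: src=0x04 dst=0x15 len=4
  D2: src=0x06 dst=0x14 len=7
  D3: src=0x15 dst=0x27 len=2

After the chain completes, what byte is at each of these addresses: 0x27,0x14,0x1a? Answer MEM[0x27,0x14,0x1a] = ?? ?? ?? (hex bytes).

MEM[0x27,0x14,0x1a] = 05 3b 27

D0: mem[0x0e..0x12] <- [62 2b 21 18 33]
D1: mem[0x15..0x18] <- [9d eb 3b 05]
D2: mem[0x14..0x1a] <- [3b 05 eb 77 49 d2 27]
D3: mem[0x27..0x28] <- [05 eb]
query mem[0x27]=0x05, mem[0x14]=0x3b, mem[0x1a]=0x27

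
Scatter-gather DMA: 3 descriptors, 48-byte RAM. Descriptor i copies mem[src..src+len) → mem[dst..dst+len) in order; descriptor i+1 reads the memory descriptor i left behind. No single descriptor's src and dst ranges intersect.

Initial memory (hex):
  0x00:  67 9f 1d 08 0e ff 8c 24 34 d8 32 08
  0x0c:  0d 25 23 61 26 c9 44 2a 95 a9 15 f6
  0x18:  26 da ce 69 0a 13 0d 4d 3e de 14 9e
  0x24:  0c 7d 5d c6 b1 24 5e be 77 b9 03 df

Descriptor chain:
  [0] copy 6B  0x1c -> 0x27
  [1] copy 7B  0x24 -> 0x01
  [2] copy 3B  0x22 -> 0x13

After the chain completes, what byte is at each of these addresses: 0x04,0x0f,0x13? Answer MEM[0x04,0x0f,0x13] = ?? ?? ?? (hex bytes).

MEM[0x04,0x0f,0x13] = 0a 61 14

#0 dst[0x27+6] := {0x0a,0x13,0x0d,0x4d,0x3e,0xde}
#1 dst[0x01+7] := {0x0c,0x7d,0x5d,0x0a,0x13,0x0d,0x4d}
#2 dst[0x13+3] := {0x14,0x9e,0x0c}
query mem[0x04]=0x0a, mem[0x0f]=0x61, mem[0x13]=0x14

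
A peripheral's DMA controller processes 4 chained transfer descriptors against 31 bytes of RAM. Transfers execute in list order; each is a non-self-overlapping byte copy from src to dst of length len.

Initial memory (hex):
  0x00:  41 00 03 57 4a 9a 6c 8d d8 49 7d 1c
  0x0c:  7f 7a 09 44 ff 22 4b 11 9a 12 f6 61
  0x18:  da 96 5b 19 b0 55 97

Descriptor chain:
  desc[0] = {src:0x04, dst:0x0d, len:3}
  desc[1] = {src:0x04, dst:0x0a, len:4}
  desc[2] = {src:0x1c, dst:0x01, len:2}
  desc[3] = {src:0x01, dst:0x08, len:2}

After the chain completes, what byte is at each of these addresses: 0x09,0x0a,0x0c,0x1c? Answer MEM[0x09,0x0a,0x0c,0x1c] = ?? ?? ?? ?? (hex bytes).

[0] 0x04->0x0d len=3 : 4a 9a 6c
[1] 0x04->0x0a len=4 : 4a 9a 6c 8d
[2] 0x1c->0x01 len=2 : b0 55
[3] 0x01->0x08 len=2 : b0 55
query mem[0x09]=0x55, mem[0x0a]=0x4a, mem[0x0c]=0x6c, mem[0x1c]=0xb0

MEM[0x09,0x0a,0x0c,0x1c] = 55 4a 6c b0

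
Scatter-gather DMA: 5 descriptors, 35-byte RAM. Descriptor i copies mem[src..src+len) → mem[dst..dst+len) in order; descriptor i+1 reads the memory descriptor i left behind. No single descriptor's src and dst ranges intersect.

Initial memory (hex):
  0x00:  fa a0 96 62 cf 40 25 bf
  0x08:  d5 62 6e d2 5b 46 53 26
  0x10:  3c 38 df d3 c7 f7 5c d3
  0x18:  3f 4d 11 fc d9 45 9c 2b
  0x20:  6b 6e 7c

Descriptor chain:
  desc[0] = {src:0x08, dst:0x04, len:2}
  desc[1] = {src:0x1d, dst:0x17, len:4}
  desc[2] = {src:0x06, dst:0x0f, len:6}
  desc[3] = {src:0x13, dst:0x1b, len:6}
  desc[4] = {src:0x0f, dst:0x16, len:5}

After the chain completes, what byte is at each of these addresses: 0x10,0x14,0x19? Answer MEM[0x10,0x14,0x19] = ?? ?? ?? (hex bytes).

#0 dst[0x04+2] := {0xd5,0x62}
#1 dst[0x17+4] := {0x45,0x9c,0x2b,0x6b}
#2 dst[0x0f+6] := {0x25,0xbf,0xd5,0x62,0x6e,0xd2}
#3 dst[0x1b+6] := {0x6e,0xd2,0xf7,0x5c,0x45,0x9c}
#4 dst[0x16+5] := {0x25,0xbf,0xd5,0x62,0x6e}
query mem[0x10]=0xbf, mem[0x14]=0xd2, mem[0x19]=0x62

MEM[0x10,0x14,0x19] = bf d2 62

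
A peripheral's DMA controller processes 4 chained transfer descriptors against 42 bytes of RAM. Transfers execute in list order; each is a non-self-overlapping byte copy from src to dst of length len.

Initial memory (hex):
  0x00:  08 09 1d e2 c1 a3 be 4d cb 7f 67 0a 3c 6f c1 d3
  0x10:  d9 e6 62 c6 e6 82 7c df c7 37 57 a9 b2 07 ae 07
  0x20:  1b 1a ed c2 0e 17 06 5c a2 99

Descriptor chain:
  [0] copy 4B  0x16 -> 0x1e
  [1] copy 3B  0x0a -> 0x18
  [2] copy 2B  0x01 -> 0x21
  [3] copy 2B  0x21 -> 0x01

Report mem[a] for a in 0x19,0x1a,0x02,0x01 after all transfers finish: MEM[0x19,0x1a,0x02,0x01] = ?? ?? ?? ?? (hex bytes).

D0: mem[0x1e..0x21] <- [7c df c7 37]
D1: mem[0x18..0x1a] <- [67 0a 3c]
D2: mem[0x21..0x22] <- [09 1d]
D3: mem[0x01..0x02] <- [09 1d]
query mem[0x19]=0x0a, mem[0x1a]=0x3c, mem[0x02]=0x1d, mem[0x01]=0x09

MEM[0x19,0x1a,0x02,0x01] = 0a 3c 1d 09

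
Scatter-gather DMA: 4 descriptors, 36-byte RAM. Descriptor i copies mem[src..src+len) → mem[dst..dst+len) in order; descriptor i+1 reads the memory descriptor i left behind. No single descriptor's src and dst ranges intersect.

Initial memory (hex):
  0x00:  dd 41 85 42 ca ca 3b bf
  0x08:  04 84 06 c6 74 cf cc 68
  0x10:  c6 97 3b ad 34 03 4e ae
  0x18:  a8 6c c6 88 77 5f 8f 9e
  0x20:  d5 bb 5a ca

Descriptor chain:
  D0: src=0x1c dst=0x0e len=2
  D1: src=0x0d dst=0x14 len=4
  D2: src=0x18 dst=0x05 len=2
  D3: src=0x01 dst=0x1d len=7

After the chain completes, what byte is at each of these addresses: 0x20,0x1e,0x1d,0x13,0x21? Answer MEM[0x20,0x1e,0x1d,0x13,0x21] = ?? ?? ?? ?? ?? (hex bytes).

  after D0: wrote 2B at 0x0e = 775f
  after D1: wrote 4B at 0x14 = cf775fc6
  after D2: wrote 2B at 0x05 = a86c
  after D3: wrote 7B at 0x1d = 418542caa86cbf
query mem[0x20]=0xca, mem[0x1e]=0x85, mem[0x1d]=0x41, mem[0x13]=0xad, mem[0x21]=0xa8

MEM[0x20,0x1e,0x1d,0x13,0x21] = ca 85 41 ad a8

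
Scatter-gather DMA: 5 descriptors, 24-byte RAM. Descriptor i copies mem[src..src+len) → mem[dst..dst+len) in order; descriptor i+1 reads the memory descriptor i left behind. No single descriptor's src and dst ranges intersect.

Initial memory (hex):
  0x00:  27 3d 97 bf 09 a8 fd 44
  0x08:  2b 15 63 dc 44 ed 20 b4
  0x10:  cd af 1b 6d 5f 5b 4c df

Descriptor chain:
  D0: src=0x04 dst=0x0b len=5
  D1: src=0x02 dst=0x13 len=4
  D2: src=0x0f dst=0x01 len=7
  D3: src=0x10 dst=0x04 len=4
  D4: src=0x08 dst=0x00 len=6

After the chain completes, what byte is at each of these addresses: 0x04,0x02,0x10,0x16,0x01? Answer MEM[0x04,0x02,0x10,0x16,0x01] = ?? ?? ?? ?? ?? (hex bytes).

MEM[0x04,0x02,0x10,0x16,0x01] = a8 63 cd a8 15

  after D0: wrote 5B at 0x0b = 09a8fd442b
  after D1: wrote 4B at 0x13 = 97bf09a8
  after D2: wrote 7B at 0x01 = 2bcdaf1b97bf09
  after D3: wrote 4B at 0x04 = cdaf1b97
  after D4: wrote 6B at 0x00 = 2b156309a8fd
query mem[0x04]=0xa8, mem[0x02]=0x63, mem[0x10]=0xcd, mem[0x16]=0xa8, mem[0x01]=0x15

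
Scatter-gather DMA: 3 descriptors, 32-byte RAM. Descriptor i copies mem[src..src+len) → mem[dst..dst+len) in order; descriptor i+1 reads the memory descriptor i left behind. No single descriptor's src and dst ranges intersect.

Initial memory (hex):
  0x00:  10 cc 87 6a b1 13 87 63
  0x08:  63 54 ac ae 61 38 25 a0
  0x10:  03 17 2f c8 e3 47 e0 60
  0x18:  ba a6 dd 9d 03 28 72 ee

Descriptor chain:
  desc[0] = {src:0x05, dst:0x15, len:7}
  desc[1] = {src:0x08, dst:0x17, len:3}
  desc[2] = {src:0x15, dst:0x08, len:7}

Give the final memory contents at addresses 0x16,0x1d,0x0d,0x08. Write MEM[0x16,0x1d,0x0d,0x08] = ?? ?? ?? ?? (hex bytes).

  after D0: wrote 7B at 0x15 = 1387636354acae
  after D1: wrote 3B at 0x17 = 6354ac
  after D2: wrote 7B at 0x08 = 13876354acacae
query mem[0x16]=0x87, mem[0x1d]=0x28, mem[0x0d]=0xac, mem[0x08]=0x13

MEM[0x16,0x1d,0x0d,0x08] = 87 28 ac 13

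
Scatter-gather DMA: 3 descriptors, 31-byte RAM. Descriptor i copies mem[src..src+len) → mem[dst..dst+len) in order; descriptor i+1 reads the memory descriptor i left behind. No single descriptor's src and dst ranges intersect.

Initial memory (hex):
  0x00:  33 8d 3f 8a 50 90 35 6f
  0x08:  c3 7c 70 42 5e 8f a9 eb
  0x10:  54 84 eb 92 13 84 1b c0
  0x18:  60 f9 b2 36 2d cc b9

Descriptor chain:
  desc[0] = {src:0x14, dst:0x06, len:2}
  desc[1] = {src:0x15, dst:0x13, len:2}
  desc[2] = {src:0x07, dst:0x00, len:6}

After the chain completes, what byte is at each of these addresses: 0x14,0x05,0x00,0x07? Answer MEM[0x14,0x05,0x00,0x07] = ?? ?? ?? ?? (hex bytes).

D0: mem[0x06..0x07] <- [13 84]
D1: mem[0x13..0x14] <- [84 1b]
D2: mem[0x00..0x05] <- [84 c3 7c 70 42 5e]
query mem[0x14]=0x1b, mem[0x05]=0x5e, mem[0x00]=0x84, mem[0x07]=0x84

MEM[0x14,0x05,0x00,0x07] = 1b 5e 84 84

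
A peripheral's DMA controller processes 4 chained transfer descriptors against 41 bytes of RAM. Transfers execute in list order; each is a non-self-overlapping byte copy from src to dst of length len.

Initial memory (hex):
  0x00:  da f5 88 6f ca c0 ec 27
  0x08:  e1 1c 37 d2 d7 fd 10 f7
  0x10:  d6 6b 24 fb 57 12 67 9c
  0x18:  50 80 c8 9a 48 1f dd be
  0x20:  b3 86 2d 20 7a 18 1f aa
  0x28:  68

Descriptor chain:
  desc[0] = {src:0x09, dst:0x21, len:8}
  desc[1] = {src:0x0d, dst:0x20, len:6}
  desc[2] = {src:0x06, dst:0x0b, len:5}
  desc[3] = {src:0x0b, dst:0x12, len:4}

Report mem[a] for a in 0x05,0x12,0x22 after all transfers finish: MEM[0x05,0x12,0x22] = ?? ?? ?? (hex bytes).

D0: mem[0x21..0x28] <- [1c 37 d2 d7 fd 10 f7 d6]
D1: mem[0x20..0x25] <- [fd 10 f7 d6 6b 24]
D2: mem[0x0b..0x0f] <- [ec 27 e1 1c 37]
D3: mem[0x12..0x15] <- [ec 27 e1 1c]
query mem[0x05]=0xc0, mem[0x12]=0xec, mem[0x22]=0xf7

MEM[0x05,0x12,0x22] = c0 ec f7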